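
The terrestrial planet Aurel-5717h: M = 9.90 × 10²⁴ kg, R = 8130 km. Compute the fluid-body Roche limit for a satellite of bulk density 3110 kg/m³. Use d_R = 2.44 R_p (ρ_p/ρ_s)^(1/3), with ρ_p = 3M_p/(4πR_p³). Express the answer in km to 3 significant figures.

22300 km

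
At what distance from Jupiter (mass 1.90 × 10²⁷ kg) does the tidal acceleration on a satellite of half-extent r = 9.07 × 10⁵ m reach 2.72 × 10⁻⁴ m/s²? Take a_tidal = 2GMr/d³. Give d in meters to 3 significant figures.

2GMr/d³ = a_tidal  ⇒  d = (2GMr / a_tidal)^(1/3)
d = (2 × 6.674×10⁻¹¹ × (1.90 × 10²⁷) × (9.07 × 10⁵) / (2.72 × 10⁻⁴))^(1/3)
  = 9.46 × 10⁸ m

9.46 × 10⁸ m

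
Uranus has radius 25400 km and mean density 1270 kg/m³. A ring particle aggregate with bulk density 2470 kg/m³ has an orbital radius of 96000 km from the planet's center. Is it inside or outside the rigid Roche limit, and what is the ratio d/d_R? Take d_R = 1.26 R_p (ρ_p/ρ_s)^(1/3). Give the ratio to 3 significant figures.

d_R = 1.26 × (25400 km) × (1270/2470)^(1/3) = 25640 km
d/d_R = (96000) / (25640) = 3.74
Since d/d_R > 1, the body is outside the Roche limit.

outside; d/d_R ≈ 3.74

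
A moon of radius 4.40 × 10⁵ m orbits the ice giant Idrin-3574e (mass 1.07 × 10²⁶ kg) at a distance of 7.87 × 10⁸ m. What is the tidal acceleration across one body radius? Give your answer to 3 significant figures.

Δa = 2GMr/d³
   = 2 × (6.674 × 10⁻¹¹) × (1.07 × 10²⁶) × (4.40 × 10⁵) / (7.87 × 10⁸)³
   = 1.29 × 10⁻⁵ m/s²

1.29 × 10⁻⁵ m/s²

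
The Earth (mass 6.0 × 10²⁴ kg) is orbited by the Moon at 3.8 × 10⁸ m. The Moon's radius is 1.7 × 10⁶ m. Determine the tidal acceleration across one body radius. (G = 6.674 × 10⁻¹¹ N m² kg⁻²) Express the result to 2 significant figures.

2.5 × 10⁻⁵ m/s²

Δg = 2GMr/d³
   = 2 × (6.674 × 10⁻¹¹) × (6.0 × 10²⁴) × (1.7 × 10⁶) / (3.8 × 10⁸)³
   = 2.5 × 10⁻⁵ m/s²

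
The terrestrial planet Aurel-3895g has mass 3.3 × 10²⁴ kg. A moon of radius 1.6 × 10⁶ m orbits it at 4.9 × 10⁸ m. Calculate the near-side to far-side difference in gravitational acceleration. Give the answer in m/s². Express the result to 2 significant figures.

1.2 × 10⁻⁵ m/s²

Δg = 4GMr/d³
   = 4 × (6.674 × 10⁻¹¹) × (3.3 × 10²⁴) × (1.6 × 10⁶) / (4.9 × 10⁸)³
   = 1.2 × 10⁻⁵ m/s²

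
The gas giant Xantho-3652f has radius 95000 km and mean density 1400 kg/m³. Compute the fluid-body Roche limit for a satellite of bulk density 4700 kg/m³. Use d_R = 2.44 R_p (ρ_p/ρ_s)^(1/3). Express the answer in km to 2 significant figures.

1.5 × 10⁵ km

d_R = 2.44 × 95000 km × (1400/4700)^(1/3)
    = 1.5 × 10⁵ km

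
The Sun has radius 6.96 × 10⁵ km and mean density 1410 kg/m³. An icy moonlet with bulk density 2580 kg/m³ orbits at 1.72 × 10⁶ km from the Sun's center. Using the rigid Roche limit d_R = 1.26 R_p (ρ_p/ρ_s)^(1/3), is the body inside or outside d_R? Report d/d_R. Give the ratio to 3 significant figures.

outside; d/d_R ≈ 2.40

d_R = 1.26 × (6.96 × 10⁵ km) × (1410/2580)^(1/3) = 7.170 × 10⁵ km
d/d_R = (1.72 × 10⁶) / (7.170 × 10⁵) = 2.40
Since d/d_R > 1, the body is outside the Roche limit.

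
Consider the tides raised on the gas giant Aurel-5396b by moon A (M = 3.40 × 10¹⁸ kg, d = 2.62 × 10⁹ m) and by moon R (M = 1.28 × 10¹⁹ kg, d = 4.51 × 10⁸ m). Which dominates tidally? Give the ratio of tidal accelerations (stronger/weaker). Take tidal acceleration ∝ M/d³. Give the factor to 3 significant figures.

Moon R, by a factor of ≈ 738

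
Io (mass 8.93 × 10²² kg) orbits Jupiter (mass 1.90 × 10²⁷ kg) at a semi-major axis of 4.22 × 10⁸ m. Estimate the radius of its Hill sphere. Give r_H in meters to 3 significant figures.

1.06 × 10⁷ m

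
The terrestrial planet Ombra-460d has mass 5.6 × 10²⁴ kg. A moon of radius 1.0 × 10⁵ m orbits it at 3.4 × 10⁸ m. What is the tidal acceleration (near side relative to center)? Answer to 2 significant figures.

a_tidal = 2GMr/d³
        = 2 × (6.674 × 10⁻¹¹) × (5.6 × 10²⁴) × (1.0 × 10⁵) / (3.4 × 10⁸)³
        = 1.9 × 10⁻⁶ m/s²

1.9 × 10⁻⁶ m/s²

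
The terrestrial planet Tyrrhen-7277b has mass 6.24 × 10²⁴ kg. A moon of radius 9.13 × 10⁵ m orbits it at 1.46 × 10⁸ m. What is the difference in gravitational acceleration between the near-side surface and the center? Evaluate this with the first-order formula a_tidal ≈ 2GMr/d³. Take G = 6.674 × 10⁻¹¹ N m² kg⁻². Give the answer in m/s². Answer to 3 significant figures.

2.44 × 10⁻⁴ m/s²

Δa = 2GMr/d³
   = 2 × (6.674 × 10⁻¹¹) × (6.24 × 10²⁴) × (9.13 × 10⁵) / (1.46 × 10⁸)³
   = 2.44 × 10⁻⁴ m/s²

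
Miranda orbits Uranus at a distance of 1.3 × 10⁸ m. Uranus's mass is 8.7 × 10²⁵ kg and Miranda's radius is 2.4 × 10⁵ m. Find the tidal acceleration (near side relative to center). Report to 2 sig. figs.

1.3 × 10⁻³ m/s²

Differencing GM/(d−r)² and GM/d² to first order in r/d gives 2GMr/d³.
Δa = 2GMr/d³
   = 2 × (6.674 × 10⁻¹¹) × (8.7 × 10²⁵) × (2.4 × 10⁵) / (1.3 × 10⁸)³
   = 1.3 × 10⁻³ m/s²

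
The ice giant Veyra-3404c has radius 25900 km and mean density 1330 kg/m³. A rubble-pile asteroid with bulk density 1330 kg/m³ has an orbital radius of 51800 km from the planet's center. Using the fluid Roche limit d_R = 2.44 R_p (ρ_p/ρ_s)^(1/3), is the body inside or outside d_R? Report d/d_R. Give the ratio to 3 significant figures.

inside; d/d_R ≈ 0.820

d_R = 2.44 × (25900 km) × (1330/1330)^(1/3) = 63200 km
d/d_R = (51800) / (63200) = 0.820
Since d/d_R < 1, the body is inside the Roche limit.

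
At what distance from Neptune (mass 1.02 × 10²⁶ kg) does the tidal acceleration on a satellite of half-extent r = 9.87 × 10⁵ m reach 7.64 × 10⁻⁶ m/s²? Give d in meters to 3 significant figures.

1.21 × 10⁹ m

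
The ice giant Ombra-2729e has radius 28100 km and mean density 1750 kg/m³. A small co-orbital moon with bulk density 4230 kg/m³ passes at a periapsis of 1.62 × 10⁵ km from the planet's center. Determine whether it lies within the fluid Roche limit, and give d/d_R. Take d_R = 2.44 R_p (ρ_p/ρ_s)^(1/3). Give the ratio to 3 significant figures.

d_R = 2.44 × (28100 km) × (1750/4230)^(1/3) = 51090 km
d/d_R = (1.62 × 10⁵) / (51090) = 3.17
Since d/d_R > 1, the body is outside the Roche limit.

outside; d/d_R ≈ 3.17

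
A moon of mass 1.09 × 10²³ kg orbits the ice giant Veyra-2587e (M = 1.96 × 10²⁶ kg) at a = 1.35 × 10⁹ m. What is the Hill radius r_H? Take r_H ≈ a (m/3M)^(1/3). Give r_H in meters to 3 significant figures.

r_H ≈ a (m/3M)^(1/3)
    = (1.35 × 10⁹) × (1.09 × 10²³ / (3 × 1.96 × 10²⁶))^(1/3)
    = 7.70 × 10⁷ m

7.70 × 10⁷ m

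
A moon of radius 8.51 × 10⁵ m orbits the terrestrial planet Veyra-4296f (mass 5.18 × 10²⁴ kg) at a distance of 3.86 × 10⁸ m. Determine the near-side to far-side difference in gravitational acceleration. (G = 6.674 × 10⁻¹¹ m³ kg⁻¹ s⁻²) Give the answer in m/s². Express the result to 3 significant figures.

2.05 × 10⁻⁵ m/s²

Δg = 4GMr/d³
   = 4 × (6.674 × 10⁻¹¹) × (5.18 × 10²⁴) × (8.51 × 10⁵) / (3.86 × 10⁸)³
   = 2.05 × 10⁻⁵ m/s²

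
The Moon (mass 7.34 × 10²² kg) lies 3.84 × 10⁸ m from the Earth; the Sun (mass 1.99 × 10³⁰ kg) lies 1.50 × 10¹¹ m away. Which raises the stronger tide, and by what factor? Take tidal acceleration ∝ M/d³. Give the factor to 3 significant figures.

The Moon, by a factor of ≈ 2.20

Tidal acceleration ∝ M/d³, so compare M/d³ for each.
The Moon: (7.34 × 10²²) / (3.84 × 10⁸)³ = 1.296 × 10⁻³
The Sun: (1.99 × 10³⁰) / (1.50 × 10¹¹)³ = 5.896 × 10⁻⁴
Ratio (larger/smaller) = 2.20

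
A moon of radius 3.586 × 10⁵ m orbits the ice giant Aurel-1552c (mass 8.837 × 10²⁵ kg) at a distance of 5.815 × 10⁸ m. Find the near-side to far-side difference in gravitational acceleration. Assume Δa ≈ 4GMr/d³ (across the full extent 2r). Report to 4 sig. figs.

4.302 × 10⁻⁵ m/s²

Δa = 4GMr/d³
   = 4 × (6.674 × 10⁻¹¹) × (8.837 × 10²⁵) × (3.586 × 10⁵) / (5.815 × 10⁸)³
   = 4.302 × 10⁻⁵ m/s²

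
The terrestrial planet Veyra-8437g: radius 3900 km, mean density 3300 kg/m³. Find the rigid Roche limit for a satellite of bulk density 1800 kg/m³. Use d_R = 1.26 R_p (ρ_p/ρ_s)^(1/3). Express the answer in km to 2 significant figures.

d_R = 1.26 × 3900 km × (3300/1800)^(1/3)
    = 6000 km

6000 km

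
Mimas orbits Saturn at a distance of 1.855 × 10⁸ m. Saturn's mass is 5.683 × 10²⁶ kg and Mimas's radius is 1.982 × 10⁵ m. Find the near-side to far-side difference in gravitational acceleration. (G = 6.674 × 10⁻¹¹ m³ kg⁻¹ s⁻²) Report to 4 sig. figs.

Δa = 4GMr/d³
   = 4 × (6.674 × 10⁻¹¹) × (5.683 × 10²⁶) × (1.982 × 10⁵) / (1.855 × 10⁸)³
   = 4.711 × 10⁻³ m/s²

4.711 × 10⁻³ m/s²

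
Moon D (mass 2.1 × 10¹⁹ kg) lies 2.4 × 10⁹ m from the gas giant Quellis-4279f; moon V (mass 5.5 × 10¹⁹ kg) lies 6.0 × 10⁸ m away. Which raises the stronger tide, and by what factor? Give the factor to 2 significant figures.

Tidal acceleration ∝ M/d³, so compare M/d³ for each.
Moon D: (2.1 × 10¹⁹) / (2.4 × 10⁹)³ = 1.519 × 10⁻⁹
Moon V: (5.5 × 10¹⁹) / (6.0 × 10⁸)³ = 2.546 × 10⁻⁷
Ratio (larger/smaller) = 170

Moon V, by a factor of ≈ 170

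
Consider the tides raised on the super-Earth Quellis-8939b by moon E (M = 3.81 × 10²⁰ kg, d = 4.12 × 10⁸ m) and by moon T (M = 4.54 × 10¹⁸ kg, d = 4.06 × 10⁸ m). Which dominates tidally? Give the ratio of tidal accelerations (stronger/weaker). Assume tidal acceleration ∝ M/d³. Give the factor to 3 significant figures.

Tidal acceleration ∝ M/d³, so compare M/d³ for each.
Moon E: (3.81 × 10²⁰) / (4.12 × 10⁸)³ = 5.448 × 10⁻⁶
Moon T: (4.54 × 10¹⁸) / (4.06 × 10⁸)³ = 6.784 × 10⁻⁸
Ratio (larger/smaller) = 80.3

Moon E, by a factor of ≈ 80.3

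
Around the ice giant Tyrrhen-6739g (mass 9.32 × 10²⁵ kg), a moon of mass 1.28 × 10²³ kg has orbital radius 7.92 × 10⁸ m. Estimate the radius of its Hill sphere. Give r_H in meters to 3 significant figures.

6.10 × 10⁷ m

r_H ≈ a (m/3M)^(1/3)
    = (7.92 × 10⁸) × (1.28 × 10²³ / (3 × 9.32 × 10²⁵))^(1/3)
    = 6.10 × 10⁷ m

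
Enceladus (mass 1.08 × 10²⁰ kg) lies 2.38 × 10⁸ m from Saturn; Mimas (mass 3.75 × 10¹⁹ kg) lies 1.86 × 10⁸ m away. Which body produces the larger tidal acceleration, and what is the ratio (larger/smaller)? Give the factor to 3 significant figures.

Enceladus, by a factor of ≈ 1.37

Tidal acceleration ∝ M/d³, so compare M/d³ for each.
Enceladus: (1.08 × 10²⁰) / (2.38 × 10⁸)³ = 8.011 × 10⁻⁶
Mimas: (3.75 × 10¹⁹) / (1.86 × 10⁸)³ = 5.828 × 10⁻⁶
Ratio (larger/smaller) = 1.37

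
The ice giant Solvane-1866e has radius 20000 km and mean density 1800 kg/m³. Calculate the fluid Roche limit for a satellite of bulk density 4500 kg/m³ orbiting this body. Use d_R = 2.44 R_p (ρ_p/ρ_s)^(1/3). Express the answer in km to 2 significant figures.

36000 km

d_R = 2.44 × 20000 km × (1800/4500)^(1/3)
    = 36000 km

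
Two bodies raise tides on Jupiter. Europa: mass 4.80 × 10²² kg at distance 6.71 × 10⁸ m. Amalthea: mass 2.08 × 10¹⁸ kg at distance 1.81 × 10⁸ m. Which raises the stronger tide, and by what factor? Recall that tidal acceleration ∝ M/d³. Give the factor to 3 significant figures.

Compare M/d³ for the two perturbers:
Europa: (4.80 × 10²²) / (6.71 × 10⁸)³ = 1.589 × 10⁻⁴
Amalthea: (2.08 × 10¹⁸) / (1.81 × 10⁸)³ = 3.508 × 10⁻⁷
Ratio (larger/smaller) = 453

Europa, by a factor of ≈ 453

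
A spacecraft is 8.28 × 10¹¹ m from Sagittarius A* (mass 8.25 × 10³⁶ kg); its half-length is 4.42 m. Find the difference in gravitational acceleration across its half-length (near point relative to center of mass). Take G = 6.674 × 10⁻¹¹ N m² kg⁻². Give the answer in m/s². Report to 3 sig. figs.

8.57 × 10⁻⁹ m/s²

a_tidal = 2GMr/d³
        = 2 × (6.674 × 10⁻¹¹) × (8.25 × 10³⁶) × (4.42) / (8.28 × 10¹¹)³
        = 8.57 × 10⁻⁹ m/s²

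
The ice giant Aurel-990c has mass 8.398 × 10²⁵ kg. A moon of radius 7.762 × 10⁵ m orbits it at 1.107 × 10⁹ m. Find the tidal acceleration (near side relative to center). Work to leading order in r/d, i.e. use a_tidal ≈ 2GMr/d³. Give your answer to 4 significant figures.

a_tidal = 2GMr/d³
        = 2 × (6.674 × 10⁻¹¹) × (8.398 × 10²⁵) × (7.762 × 10⁵) / (1.107 × 10⁹)³
        = 6.414 × 10⁻⁶ m/s²

6.414 × 10⁻⁶ m/s²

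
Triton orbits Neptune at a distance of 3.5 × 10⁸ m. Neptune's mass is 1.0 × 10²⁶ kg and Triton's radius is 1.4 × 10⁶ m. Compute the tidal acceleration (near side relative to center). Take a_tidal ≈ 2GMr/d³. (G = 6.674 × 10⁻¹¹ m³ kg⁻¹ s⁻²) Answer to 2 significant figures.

a_tidal = 2GMr/d³
        = 2 × (6.674 × 10⁻¹¹) × (1.0 × 10²⁶) × (1.4 × 10⁶) / (3.5 × 10⁸)³
        = 4.4 × 10⁻⁴ m/s²

4.4 × 10⁻⁴ m/s²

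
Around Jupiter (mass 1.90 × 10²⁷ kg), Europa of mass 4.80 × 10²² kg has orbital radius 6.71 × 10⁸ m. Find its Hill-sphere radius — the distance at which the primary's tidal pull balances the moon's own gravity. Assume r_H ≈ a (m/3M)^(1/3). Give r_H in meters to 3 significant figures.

r_H ≈ a (m/3M)^(1/3)
    = (6.71 × 10⁸) × (4.80 × 10²² / (3 × 1.90 × 10²⁷))^(1/3)
    = 1.37 × 10⁷ m

1.37 × 10⁷ m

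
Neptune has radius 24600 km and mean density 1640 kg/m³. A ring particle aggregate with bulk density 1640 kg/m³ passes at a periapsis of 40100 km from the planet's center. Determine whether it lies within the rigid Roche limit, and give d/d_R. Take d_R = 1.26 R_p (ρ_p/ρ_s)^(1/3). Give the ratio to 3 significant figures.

outside; d/d_R ≈ 1.29

d_R = 1.26 × (24600 km) × (1640/1640)^(1/3) = 31000 km
d/d_R = (40100) / (31000) = 1.29
Since d/d_R > 1, the body is outside the Roche limit.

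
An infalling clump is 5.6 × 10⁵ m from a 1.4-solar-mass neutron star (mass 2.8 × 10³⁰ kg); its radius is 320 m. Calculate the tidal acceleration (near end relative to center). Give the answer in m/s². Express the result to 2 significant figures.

6.8 × 10⁵ m/s²

a_tidal = 2GMr/d³
        = 2 × (6.674 × 10⁻¹¹) × (2.8 × 10³⁰) × (320) / (5.6 × 10⁵)³
        = 6.8 × 10⁵ m/s²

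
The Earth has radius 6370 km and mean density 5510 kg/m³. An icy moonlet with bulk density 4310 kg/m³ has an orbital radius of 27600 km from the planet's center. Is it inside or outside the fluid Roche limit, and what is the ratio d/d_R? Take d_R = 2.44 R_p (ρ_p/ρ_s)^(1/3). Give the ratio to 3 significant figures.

d_R = 2.44 × (6370 km) × (5510/4310)^(1/3) = 16870 km
d/d_R = (27600) / (16870) = 1.64
Since d/d_R > 1, the body is outside the Roche limit.

outside; d/d_R ≈ 1.64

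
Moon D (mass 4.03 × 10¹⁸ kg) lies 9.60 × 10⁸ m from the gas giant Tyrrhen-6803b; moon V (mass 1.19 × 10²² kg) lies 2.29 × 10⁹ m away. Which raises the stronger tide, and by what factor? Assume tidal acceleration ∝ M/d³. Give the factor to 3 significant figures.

Compare M/d³ for the two perturbers:
Moon D: (4.03 × 10¹⁸) / (9.60 × 10⁸)³ = 4.555 × 10⁻⁹
Moon V: (1.19 × 10²²) / (2.29 × 10⁹)³ = 9.909 × 10⁻⁷
Ratio (larger/smaller) = 218

Moon V, by a factor of ≈ 218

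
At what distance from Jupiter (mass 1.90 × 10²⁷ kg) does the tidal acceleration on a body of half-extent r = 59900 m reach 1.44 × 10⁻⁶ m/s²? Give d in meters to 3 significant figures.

2.19 × 10⁹ m

2GMr/d³ = a_tidal  ⇒  d = (2GMr / a_tidal)^(1/3)
d = (2 × 6.674×10⁻¹¹ × (1.90 × 10²⁷) × (59900) / (1.44 × 10⁻⁶))^(1/3)
  = 2.19 × 10⁹ m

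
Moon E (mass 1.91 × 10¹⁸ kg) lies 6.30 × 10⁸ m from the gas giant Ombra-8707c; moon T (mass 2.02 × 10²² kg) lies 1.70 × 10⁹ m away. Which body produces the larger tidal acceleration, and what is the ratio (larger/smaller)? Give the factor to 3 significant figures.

Compare M/d³ for the two perturbers:
Moon E: (1.91 × 10¹⁸) / (6.30 × 10⁸)³ = 7.639 × 10⁻⁹
Moon T: (2.02 × 10²²) / (1.70 × 10⁹)³ = 4.112 × 10⁻⁶
Ratio (larger/smaller) = 538

Moon T, by a factor of ≈ 538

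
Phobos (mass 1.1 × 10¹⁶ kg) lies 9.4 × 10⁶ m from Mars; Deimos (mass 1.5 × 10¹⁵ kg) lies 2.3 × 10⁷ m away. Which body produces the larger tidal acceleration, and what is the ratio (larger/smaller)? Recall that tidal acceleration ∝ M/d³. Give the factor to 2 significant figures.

Compare M/d³ for the two perturbers:
Phobos: (1.1 × 10¹⁶) / (9.4 × 10⁶)³ = 1.324 × 10⁻⁵
Deimos: (1.5 × 10¹⁵) / (2.3 × 10⁷)³ = 1.233 × 10⁻⁷
Ratio (larger/smaller) = 110

Phobos, by a factor of ≈ 110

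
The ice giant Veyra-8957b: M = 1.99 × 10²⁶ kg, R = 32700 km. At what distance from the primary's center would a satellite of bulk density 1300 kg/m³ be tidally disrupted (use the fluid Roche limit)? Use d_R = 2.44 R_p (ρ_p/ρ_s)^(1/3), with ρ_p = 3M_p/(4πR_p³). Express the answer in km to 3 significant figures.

81000 km

ρ_p = 3M_p/(4πR_p³) = 3 × (1.99 × 10²⁶) / (4π × (3.27 × 10⁷ m)³) = 1360 kg/m³
d_R = 2.44 × 32700 km × (1360/1300)^(1/3)
    = 81000 km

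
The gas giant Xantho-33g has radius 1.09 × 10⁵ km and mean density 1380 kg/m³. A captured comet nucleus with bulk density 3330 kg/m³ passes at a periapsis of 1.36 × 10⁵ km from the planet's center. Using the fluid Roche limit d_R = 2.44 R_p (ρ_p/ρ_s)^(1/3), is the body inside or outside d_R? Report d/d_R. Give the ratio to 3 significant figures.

inside; d/d_R ≈ 0.686

d_R = 2.44 × (1.09 × 10⁵ km) × (1380/3330)^(1/3) = 1.983 × 10⁵ km
d/d_R = (1.36 × 10⁵) / (1.983 × 10⁵) = 0.686
Since d/d_R < 1, the body is inside the Roche limit.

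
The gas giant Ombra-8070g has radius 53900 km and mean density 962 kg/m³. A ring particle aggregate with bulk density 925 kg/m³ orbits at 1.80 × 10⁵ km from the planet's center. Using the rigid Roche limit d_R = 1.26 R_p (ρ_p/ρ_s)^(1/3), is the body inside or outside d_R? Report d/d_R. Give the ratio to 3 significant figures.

outside; d/d_R ≈ 2.62

d_R = 1.26 × (53900 km) × (962/925)^(1/3) = 68810 km
d/d_R = (1.80 × 10⁵) / (68810) = 2.62
Since d/d_R > 1, the body is outside the Roche limit.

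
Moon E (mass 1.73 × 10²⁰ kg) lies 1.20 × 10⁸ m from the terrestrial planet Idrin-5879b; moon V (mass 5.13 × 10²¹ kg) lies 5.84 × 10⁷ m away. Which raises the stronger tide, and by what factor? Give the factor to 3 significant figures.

Moon V, by a factor of ≈ 257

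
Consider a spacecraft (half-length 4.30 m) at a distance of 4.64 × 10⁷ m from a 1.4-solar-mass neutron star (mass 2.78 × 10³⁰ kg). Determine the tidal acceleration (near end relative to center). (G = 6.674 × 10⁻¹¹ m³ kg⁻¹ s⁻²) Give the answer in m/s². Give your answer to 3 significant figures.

1.60 × 10⁻² m/s²

The tidal stretch is the gradient of GM/d² times the body's extent r, hence the 1/d³ dependence.
Δg = 2GMr/d³
   = 2 × (6.674 × 10⁻¹¹) × (2.78 × 10³⁰) × (4.30) / (4.64 × 10⁷)³
   = 1.60 × 10⁻² m/s²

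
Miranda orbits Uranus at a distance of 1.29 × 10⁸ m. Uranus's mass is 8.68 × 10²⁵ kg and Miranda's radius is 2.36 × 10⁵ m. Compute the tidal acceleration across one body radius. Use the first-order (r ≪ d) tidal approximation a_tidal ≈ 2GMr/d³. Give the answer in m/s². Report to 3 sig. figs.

a_tidal = 2GMr/d³
        = 2 × (6.674 × 10⁻¹¹) × (8.68 × 10²⁵) × (2.36 × 10⁵) / (1.29 × 10⁸)³
        = 1.27 × 10⁻³ m/s²

1.27 × 10⁻³ m/s²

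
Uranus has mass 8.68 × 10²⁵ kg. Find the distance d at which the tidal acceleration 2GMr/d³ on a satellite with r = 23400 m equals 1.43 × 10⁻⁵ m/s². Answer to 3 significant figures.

2GMr/d³ = a_tidal  ⇒  d = (2GMr / a_tidal)^(1/3)
d = (2 × 6.674×10⁻¹¹ × (8.68 × 10²⁵) × (23400) / (1.43 × 10⁻⁵))^(1/3)
  = 2.67 × 10⁸ m

2.67 × 10⁸ m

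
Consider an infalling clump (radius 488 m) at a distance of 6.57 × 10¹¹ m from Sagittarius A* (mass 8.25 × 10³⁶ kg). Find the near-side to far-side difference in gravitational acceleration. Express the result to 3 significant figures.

Differencing GM/(d−r)² and GM/(d+r)² to first order in r/d gives 4GMr/d³.
Δg = 4GMr/d³
   = 4 × (6.674 × 10⁻¹¹) × (8.25 × 10³⁶) × (488) / (6.57 × 10¹¹)³
   = 3.79 × 10⁻⁶ m/s²

3.79 × 10⁻⁶ m/s²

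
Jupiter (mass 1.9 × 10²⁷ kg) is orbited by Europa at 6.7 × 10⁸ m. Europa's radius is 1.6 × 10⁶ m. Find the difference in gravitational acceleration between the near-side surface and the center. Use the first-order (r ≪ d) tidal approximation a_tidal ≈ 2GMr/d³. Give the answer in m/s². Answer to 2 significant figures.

1.3 × 10⁻³ m/s²

Δg = 2GMr/d³
   = 2 × (6.674 × 10⁻¹¹) × (1.9 × 10²⁷) × (1.6 × 10⁶) / (6.7 × 10⁸)³
   = 1.3 × 10⁻³ m/s²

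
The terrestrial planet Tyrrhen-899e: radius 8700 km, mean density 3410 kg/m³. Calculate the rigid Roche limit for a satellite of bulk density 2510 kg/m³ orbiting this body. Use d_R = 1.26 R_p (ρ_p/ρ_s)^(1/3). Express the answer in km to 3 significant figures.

12100 km

d_R = 1.26 × 8700 km × (3410/2510)^(1/3)
    = 12100 km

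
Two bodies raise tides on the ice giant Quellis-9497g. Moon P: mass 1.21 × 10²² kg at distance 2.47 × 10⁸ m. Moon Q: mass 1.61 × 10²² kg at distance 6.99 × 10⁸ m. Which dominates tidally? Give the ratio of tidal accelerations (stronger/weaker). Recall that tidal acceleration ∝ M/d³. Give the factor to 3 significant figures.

Moon P, by a factor of ≈ 17.0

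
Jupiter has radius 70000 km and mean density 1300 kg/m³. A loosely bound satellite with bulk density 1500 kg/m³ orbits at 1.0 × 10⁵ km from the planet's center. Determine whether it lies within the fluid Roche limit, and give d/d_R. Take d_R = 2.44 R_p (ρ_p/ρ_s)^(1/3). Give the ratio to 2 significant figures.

d_R = 2.44 × (70000 km) × (1300/1500)^(1/3) = 1.628 × 10⁵ km
d/d_R = (1.0 × 10⁵) / (1.628 × 10⁵) = 0.61
Since d/d_R < 1, the body is inside the Roche limit.

inside; d/d_R ≈ 0.61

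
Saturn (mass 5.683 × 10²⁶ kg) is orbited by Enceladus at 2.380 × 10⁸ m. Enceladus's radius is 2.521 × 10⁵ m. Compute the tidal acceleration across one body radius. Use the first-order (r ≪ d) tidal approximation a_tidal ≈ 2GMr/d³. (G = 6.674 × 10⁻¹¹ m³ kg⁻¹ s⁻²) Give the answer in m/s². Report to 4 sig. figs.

Δa = 2GMr/d³
   = 2 × (6.674 × 10⁻¹¹) × (5.683 × 10²⁶) × (2.521 × 10⁵) / (2.380 × 10⁸)³
   = 1.419 × 10⁻³ m/s²

1.419 × 10⁻³ m/s²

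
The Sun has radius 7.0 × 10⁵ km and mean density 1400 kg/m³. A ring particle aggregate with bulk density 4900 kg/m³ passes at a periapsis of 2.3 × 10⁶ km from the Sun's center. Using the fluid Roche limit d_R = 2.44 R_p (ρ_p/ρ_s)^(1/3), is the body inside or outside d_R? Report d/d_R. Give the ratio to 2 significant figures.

outside; d/d_R ≈ 2.0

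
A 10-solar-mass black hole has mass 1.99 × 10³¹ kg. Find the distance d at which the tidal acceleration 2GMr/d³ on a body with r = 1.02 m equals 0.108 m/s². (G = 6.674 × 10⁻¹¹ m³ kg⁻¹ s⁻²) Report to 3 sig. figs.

2GMr/d³ = a_tidal  ⇒  d = (2GMr / a_tidal)^(1/3)
d = (2 × 6.674×10⁻¹¹ × (1.99 × 10³¹) × (1.02) / (0.108))^(1/3)
  = 2.93 × 10⁷ m

2.93 × 10⁷ m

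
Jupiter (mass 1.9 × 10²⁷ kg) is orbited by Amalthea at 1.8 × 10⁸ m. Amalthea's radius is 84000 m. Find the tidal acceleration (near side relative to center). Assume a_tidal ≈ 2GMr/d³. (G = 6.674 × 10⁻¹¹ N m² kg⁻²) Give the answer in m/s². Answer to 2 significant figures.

3.7 × 10⁻³ m/s²

Δa = 2GMr/d³
   = 2 × (6.674 × 10⁻¹¹) × (1.9 × 10²⁷) × (84000) / (1.8 × 10⁸)³
   = 3.7 × 10⁻³ m/s²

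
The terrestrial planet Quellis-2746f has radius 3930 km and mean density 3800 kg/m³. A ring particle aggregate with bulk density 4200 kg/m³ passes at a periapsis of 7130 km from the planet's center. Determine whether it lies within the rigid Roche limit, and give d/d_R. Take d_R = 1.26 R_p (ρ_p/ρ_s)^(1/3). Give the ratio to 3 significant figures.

outside; d/d_R ≈ 1.49

d_R = 1.26 × (3930 km) × (3800/4200)^(1/3) = 4789 km
d/d_R = (7130) / (4789) = 1.49
Since d/d_R > 1, the body is outside the Roche limit.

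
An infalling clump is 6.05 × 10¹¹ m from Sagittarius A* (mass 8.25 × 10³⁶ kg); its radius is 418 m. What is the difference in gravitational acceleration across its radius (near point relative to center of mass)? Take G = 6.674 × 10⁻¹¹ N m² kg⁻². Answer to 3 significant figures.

2.08 × 10⁻⁶ m/s²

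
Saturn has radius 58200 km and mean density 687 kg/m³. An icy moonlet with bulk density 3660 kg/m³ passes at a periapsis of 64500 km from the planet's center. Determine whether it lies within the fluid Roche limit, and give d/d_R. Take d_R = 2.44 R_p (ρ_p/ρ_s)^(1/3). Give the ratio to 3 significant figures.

d_R = 2.44 × (58200 km) × (687/3660)^(1/3) = 81310 km
d/d_R = (64500) / (81310) = 0.793
Since d/d_R < 1, the body is inside the Roche limit.

inside; d/d_R ≈ 0.793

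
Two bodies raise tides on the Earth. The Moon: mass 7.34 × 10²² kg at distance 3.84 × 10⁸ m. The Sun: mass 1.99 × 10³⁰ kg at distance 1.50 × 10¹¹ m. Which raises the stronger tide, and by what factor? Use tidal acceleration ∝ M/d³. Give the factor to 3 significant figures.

The Moon, by a factor of ≈ 2.20

Tidal stretch scales as M/d³; compute that for each body.
The Moon: (7.34 × 10²²) / (3.84 × 10⁸)³ = 1.296 × 10⁻³
The Sun: (1.99 × 10³⁰) / (1.50 × 10¹¹)³ = 5.896 × 10⁻⁴
Ratio (larger/smaller) = 2.20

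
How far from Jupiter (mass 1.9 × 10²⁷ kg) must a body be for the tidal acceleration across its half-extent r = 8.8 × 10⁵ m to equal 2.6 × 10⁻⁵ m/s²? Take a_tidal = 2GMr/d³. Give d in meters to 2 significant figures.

2.0 × 10⁹ m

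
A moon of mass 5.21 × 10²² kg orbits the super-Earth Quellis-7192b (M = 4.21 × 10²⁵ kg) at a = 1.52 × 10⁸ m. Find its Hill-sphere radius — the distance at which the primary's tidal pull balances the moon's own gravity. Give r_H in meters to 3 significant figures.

r_H ≈ a (m/3M)^(1/3)
    = (1.52 × 10⁸) × (5.21 × 10²² / (3 × 4.21 × 10²⁵))^(1/3)
    = 1.13 × 10⁷ m

1.13 × 10⁷ m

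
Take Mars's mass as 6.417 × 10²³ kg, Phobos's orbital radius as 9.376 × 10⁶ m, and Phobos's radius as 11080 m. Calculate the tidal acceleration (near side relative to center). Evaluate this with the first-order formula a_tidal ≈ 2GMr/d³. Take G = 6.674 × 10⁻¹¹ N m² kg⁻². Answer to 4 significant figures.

a_tidal = 2GMr/d³
        = 2 × (6.674 × 10⁻¹¹) × (6.417 × 10²³) × (11080) / (9.376 × 10⁶)³
        = 1.151 × 10⁻³ m/s²

1.151 × 10⁻³ m/s²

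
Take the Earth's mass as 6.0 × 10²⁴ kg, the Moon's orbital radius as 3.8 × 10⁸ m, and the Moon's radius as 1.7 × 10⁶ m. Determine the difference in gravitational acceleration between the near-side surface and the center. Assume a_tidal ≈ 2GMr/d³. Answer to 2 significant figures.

Δa = 2GMr/d³
   = 2 × (6.674 × 10⁻¹¹) × (6.0 × 10²⁴) × (1.7 × 10⁶) / (3.8 × 10⁸)³
   = 2.5 × 10⁻⁵ m/s²

2.5 × 10⁻⁵ m/s²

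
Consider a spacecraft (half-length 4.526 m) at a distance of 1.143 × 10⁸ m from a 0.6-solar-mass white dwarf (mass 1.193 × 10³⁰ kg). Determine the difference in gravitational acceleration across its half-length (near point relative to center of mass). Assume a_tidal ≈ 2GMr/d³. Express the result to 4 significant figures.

4.827 × 10⁻⁴ m/s²

a_tidal = 2GMr/d³
        = 2 × (6.674 × 10⁻¹¹) × (1.193 × 10³⁰) × (4.526) / (1.143 × 10⁸)³
        = 4.827 × 10⁻⁴ m/s²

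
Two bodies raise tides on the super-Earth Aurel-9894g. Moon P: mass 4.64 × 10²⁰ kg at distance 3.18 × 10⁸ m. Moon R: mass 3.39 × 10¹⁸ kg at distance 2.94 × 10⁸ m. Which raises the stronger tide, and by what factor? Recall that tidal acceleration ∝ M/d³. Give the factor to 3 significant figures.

Tidal acceleration ∝ M/d³, so compare M/d³ for each.
Moon P: (4.64 × 10²⁰) / (3.18 × 10⁸)³ = 1.443 × 10⁻⁵
Moon R: (3.39 × 10¹⁸) / (2.94 × 10⁸)³ = 1.334 × 10⁻⁷
Ratio (larger/smaller) = 108

Moon P, by a factor of ≈ 108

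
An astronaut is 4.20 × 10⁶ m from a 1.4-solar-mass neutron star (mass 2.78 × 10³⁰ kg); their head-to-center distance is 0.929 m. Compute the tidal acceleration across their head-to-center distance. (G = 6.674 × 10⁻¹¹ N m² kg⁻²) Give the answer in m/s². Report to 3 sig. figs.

4.65 m/s²

Differencing GM/(d−r)² and GM/d² to first order in r/d gives 2GMr/d³.
Δg = 2GMr/d³
   = 2 × (6.674 × 10⁻¹¹) × (2.78 × 10³⁰) × (0.929) / (4.20 × 10⁶)³
   = 4.65 m/s²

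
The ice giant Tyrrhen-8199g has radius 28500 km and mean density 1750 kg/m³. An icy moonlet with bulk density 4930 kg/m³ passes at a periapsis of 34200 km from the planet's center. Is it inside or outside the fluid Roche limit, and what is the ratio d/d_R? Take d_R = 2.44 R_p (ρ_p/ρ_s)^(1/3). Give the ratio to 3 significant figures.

inside; d/d_R ≈ 0.695

d_R = 2.44 × (28500 km) × (1750/4930)^(1/3) = 49240 km
d/d_R = (34200) / (49240) = 0.695
Since d/d_R < 1, the body is inside the Roche limit.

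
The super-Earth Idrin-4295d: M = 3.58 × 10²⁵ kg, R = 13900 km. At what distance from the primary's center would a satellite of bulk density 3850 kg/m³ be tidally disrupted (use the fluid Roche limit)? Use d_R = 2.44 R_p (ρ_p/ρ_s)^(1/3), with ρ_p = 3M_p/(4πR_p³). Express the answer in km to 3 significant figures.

31800 km

ρ_p = 3M_p/(4πR_p³) = 3 × (3.58 × 10²⁵) / (4π × (1.39 × 10⁷ m)³) = 3180 kg/m³
d_R = 2.44 × 13900 km × (3180/3850)^(1/3)
    = 31800 km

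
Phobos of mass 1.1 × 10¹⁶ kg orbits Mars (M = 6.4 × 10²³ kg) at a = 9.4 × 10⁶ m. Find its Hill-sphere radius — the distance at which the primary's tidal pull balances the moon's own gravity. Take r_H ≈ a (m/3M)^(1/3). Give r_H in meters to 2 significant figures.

1.7 × 10⁴ m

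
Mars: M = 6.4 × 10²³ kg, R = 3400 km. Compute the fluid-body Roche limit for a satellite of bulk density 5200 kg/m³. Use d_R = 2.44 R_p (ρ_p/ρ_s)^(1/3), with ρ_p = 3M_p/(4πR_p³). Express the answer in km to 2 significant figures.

ρ_p = 3M_p/(4πR_p³) = 3 × (6.4 × 10²³) / (4π × (3.4 × 10⁶ m)³) = 3900 kg/m³
d_R = 2.44 × 3400 km × (3900/5200)^(1/3)
    = 7500 km

7500 km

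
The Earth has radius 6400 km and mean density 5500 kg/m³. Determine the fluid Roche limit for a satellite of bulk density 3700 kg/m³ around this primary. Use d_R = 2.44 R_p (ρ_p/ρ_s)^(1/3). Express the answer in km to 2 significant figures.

18000 km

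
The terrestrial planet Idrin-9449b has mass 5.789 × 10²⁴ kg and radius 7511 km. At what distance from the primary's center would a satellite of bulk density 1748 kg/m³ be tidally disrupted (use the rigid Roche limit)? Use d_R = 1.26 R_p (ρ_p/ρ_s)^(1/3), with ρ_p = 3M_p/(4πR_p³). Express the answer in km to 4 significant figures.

11650 km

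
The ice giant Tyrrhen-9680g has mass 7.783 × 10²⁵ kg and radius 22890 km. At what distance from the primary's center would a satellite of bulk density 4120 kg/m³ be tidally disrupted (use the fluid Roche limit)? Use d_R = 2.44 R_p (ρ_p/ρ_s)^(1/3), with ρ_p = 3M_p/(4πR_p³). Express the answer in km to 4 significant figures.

ρ_p = 3M_p/(4πR_p³) = 3 × (7.783 × 10²⁵) / (4π × (2.289 × 10⁷ m)³) = 1549 kg/m³
d_R = 2.44 × 22890 km × (1549/4120)^(1/3)
    = 40310 km

40310 km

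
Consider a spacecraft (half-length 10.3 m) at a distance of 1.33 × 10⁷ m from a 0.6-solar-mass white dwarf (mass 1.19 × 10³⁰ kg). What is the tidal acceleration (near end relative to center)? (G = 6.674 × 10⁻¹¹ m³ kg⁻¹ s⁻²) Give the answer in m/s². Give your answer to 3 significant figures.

6.95 × 10⁻¹ m/s²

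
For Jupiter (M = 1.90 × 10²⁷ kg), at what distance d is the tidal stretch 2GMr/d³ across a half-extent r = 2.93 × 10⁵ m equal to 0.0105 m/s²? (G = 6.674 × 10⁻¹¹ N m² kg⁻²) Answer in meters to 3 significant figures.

2GMr/d³ = a_tidal  ⇒  d = (2GMr / a_tidal)^(1/3)
d = (2 × 6.674×10⁻¹¹ × (1.90 × 10²⁷) × (2.93 × 10⁵) / (0.0105))^(1/3)
  = 1.92 × 10⁸ m

1.92 × 10⁸ m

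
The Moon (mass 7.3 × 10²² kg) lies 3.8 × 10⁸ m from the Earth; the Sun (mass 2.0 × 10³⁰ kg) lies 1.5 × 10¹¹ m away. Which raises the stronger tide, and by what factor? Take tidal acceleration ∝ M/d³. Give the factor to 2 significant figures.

The Moon, by a factor of ≈ 2.2

Tidal stretch scales as M/d³; compute that for each body.
The Moon: (7.3 × 10²²) / (3.8 × 10⁸)³ = 1.330 × 10⁻³
The Sun: (2.0 × 10³⁰) / (1.5 × 10¹¹)³ = 5.926 × 10⁻⁴
Ratio (larger/smaller) = 2.2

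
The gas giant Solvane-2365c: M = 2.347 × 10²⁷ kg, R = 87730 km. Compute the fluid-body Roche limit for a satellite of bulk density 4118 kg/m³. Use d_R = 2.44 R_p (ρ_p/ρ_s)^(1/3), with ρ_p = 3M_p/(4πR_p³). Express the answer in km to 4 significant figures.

ρ_p = 3M_p/(4πR_p³) = 3 × (2.347 × 10²⁷) / (4π × (8.773 × 10⁷ m)³) = 829.8 kg/m³
d_R = 2.44 × 87730 km × (829.8/4118)^(1/3)
    = 1.255 × 10⁵ km

1.255 × 10⁵ km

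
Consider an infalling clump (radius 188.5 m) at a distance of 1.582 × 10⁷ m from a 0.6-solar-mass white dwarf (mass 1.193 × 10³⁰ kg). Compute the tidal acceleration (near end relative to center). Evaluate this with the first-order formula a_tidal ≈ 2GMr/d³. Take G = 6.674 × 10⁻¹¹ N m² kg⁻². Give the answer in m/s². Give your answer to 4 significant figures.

7.581 m/s²

Δg = 2GMr/d³
   = 2 × (6.674 × 10⁻¹¹) × (1.193 × 10³⁰) × (188.5) / (1.582 × 10⁷)³
   = 7.581 m/s²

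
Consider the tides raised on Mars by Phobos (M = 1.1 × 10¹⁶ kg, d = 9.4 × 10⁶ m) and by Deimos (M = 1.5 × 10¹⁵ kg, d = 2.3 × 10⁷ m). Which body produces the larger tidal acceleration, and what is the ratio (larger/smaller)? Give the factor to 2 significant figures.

Phobos, by a factor of ≈ 110

The tide-raising term goes as M/d³ (the gradient of a 1/d² field).
Phobos: (1.1 × 10¹⁶) / (9.4 × 10⁶)³ = 1.324 × 10⁻⁵
Deimos: (1.5 × 10¹⁵) / (2.3 × 10⁷)³ = 1.233 × 10⁻⁷
Ratio (larger/smaller) = 110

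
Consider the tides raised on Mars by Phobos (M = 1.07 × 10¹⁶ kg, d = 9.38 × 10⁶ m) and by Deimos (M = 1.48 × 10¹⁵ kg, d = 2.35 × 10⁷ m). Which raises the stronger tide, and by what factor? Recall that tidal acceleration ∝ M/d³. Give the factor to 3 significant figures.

Phobos, by a factor of ≈ 114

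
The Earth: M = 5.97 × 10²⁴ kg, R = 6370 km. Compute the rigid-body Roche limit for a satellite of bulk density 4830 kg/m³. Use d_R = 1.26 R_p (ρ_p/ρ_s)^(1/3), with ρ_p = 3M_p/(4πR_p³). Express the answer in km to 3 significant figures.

ρ_p = 3M_p/(4πR_p³) = 3 × (5.97 × 10²⁴) / (4π × (6.37 × 10⁶ m)³) = 5510 kg/m³
d_R = 1.26 × 6370 km × (5510/4830)^(1/3)
    = 8390 km

8390 km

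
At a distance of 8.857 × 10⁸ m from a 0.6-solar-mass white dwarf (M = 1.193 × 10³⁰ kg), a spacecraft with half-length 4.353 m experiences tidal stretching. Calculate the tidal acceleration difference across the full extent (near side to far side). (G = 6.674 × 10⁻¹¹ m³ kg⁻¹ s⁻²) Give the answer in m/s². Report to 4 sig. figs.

The field gradient is 2GM/d³; across the full diameter 2r the difference is 4GMr/d³.
Δg = 4GMr/d³
   = 4 × (6.674 × 10⁻¹¹) × (1.193 × 10³⁰) × (4.353) / (8.857 × 10⁸)³
   = 1.995 × 10⁻⁶ m/s²

1.995 × 10⁻⁶ m/s²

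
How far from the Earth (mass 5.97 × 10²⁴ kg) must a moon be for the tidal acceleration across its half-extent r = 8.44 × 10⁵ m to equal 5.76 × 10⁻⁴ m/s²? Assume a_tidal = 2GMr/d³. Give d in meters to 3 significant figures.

2GMr/d³ = a_tidal  ⇒  d = (2GMr / a_tidal)^(1/3)
d = (2 × 6.674×10⁻¹¹ × (5.97 × 10²⁴) × (8.44 × 10⁵) / (5.76 × 10⁻⁴))^(1/3)
  = 1.05 × 10⁸ m

1.05 × 10⁸ m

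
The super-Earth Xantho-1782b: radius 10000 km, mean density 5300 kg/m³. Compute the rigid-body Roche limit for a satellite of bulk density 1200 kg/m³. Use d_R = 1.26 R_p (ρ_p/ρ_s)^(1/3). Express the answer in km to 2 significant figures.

21000 km

d_R = 1.26 × 10000 km × (5300/1200)^(1/3)
    = 21000 km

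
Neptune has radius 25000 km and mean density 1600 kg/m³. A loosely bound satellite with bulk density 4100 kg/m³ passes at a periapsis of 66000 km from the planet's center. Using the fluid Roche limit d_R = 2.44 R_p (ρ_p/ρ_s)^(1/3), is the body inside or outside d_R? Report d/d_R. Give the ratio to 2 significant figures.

d_R = 2.44 × (25000 km) × (1600/4100)^(1/3) = 44580 km
d/d_R = (66000) / (44580) = 1.5
Since d/d_R > 1, the body is outside the Roche limit.

outside; d/d_R ≈ 1.5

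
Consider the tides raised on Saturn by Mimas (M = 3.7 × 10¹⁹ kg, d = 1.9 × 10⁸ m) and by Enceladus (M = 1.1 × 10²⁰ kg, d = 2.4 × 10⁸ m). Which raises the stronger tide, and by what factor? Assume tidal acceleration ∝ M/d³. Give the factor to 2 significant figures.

Tidal acceleration ∝ M/d³, so compare M/d³ for each.
Mimas: (3.7 × 10¹⁹) / (1.9 × 10⁸)³ = 5.394 × 10⁻⁶
Enceladus: (1.1 × 10²⁰) / (2.4 × 10⁸)³ = 7.957 × 10⁻⁶
Ratio (larger/smaller) = 1.5

Enceladus, by a factor of ≈ 1.5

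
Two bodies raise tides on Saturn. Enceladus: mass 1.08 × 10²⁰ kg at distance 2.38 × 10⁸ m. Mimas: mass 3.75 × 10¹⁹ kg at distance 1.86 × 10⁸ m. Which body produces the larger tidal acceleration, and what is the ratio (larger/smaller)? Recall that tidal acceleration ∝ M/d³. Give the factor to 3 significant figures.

Tidal stretch scales as M/d³; compute that for each body.
Enceladus: (1.08 × 10²⁰) / (2.38 × 10⁸)³ = 8.011 × 10⁻⁶
Mimas: (3.75 × 10¹⁹) / (1.86 × 10⁸)³ = 5.828 × 10⁻⁶
Ratio (larger/smaller) = 1.37

Enceladus, by a factor of ≈ 1.37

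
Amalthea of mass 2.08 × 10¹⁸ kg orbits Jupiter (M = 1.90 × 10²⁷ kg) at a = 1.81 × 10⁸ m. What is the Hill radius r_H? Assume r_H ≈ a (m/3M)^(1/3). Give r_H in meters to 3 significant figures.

r_H ≈ a (m/3M)^(1/3)
    = (1.81 × 10⁸) × (2.08 × 10¹⁸ / (3 × 1.90 × 10²⁷))^(1/3)
    = 1.29 × 10⁵ m

1.29 × 10⁵ m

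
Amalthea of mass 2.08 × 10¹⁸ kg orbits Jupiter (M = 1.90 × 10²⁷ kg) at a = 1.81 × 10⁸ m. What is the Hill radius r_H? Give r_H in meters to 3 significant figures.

1.29 × 10⁵ m

r_H ≈ a (m/3M)^(1/3)
    = (1.81 × 10⁸) × (2.08 × 10¹⁸ / (3 × 1.90 × 10²⁷))^(1/3)
    = 1.29 × 10⁵ m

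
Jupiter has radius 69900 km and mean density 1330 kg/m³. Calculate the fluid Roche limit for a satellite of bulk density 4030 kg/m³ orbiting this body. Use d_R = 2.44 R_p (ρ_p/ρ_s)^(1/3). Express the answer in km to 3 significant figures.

d_R = 2.44 × 69900 km × (1330/4030)^(1/3)
    = 1.18 × 10⁵ km

1.18 × 10⁵ km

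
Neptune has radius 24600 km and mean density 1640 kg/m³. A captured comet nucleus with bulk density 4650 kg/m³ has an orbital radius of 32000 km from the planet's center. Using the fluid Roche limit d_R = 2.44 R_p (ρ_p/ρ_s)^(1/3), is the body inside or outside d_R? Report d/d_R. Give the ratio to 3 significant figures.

inside; d/d_R ≈ 0.755

d_R = 2.44 × (24600 km) × (1640/4650)^(1/3) = 42410 km
d/d_R = (32000) / (42410) = 0.755
Since d/d_R < 1, the body is inside the Roche limit.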